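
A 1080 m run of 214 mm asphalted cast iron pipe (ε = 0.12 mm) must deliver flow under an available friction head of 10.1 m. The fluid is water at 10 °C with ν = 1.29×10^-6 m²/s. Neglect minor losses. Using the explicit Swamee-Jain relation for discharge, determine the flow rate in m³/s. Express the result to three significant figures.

Q ≈ 0.0519 m³/s

Swamee-Jain (Type II): Q = -0.965·√(gD⁵h_f/L)·ln[ε/(3.7D) + √(3.17ν²L/(gD³h_f))]
√(gD⁵h_f/L) = √(9.81·0.214⁵·10.1/1080) = 0.006417
ε/(3.7D) = 1.52×10^-4; √(3.17ν²L/(gD³h_f)) = 7.66×10^-5
Q = -0.965·0.006417·ln(2.282×10^-4) = 0.05192 m³/s
Check: V = 1.44 m/s, Re = 2.39×10^5, f = 0.01897, h_f = 10.2 m ≈ 10.1 m ✓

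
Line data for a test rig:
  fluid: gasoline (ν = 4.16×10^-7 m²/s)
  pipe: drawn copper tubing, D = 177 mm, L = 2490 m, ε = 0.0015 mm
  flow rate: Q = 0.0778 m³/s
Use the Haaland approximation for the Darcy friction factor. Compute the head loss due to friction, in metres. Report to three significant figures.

V = 4Q/(πD²) = 4·0.0778/(π·0.177²) = 3.162 m/s
Re = VD/ν = 3.162·0.177/4.16×10^-7 = 1.35×10^6 → turbulent
ε/D = 0.0015/177 = 8.47×10^-6
Haaland: f = 0.01122
h_f = f(L/D)V²/(2g) = 0.01122·(2490/0.177)·3.162²/(2·9.81) = 80.40 m

h_f ≈ 80.4 m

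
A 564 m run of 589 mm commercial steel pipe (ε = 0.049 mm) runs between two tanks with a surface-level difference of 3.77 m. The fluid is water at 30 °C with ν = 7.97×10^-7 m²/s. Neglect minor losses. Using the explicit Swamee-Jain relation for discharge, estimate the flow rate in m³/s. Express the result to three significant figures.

Q ≈ 0.676 m³/s

Swamee-Jain (Type II): Q = -0.965·√(gD⁵h_f/L)·ln[ε/(3.7D) + √(3.17ν²L/(gD³h_f))]
√(gD⁵h_f/L) = √(9.81·0.589⁵·3.77/564) = 0.06818
ε/(3.7D) = 2.25×10^-5; √(3.17ν²L/(gD³h_f)) = 1.23×10^-5
Q = -0.965·0.06818·ln(3.474×10^-5) = 0.6755 m³/s
Check: V = 2.48 m/s, Re = 1.83×10^6, f = 0.01264, h_f = 3.79 m ≈ 3.77 m ✓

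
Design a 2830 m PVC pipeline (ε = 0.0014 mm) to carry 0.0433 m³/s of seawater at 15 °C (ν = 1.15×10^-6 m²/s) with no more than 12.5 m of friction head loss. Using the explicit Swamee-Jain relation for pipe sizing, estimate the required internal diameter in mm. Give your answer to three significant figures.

D ≈ 225 mm

Swamee-Jain (Type III): D = 0.66·[ε^1.25·(LQ²/(gh_f))^4.75 + ν·Q^9.4·(L/(gh_f))^5.2]^0.04
LQ²/(gh_f) = 0.04327; L/(gh_f) = 23.08
Term 1 = ε^1.25·(…)^4.75 = 1.60×10^-14; Term 2 = ν·Q^9.4·(…)^5.2 = 2.15×10^-12
D = 0.66·(1.60×10^-14 + 2.15×10^-12)^0.04 = 0.2254 m = 225 mm
Check: V = 1.09 m/s, Re = 2.13×10^5, f = 0.01541, h_f = 11.6 m ≈ 12.5 m ✓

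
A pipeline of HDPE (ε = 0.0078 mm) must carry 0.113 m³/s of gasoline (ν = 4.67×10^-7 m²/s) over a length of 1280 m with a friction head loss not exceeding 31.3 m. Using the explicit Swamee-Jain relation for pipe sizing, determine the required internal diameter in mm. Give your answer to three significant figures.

D ≈ 221 mm

Swamee-Jain (Type III): D = 0.66·[ε^1.25·(LQ²/(gh_f))^4.75 + ν·Q^9.4·(L/(gh_f))^5.2]^0.04
LQ²/(gh_f) = 0.05323; L/(gh_f) = 4.169
Term 1 = ε^1.25·(…)^4.75 = 3.67×10^-13; Term 2 = ν·Q^9.4·(…)^5.2 = 9.82×10^-13
D = 0.66·(3.67×10^-13 + 9.82×10^-13)^0.04 = 0.2212 m = 221 mm
Check: V = 2.94 m/s, Re = 1.39×10^6, f = 0.01193, h_f = 30.4 m ≈ 31.3 m ✓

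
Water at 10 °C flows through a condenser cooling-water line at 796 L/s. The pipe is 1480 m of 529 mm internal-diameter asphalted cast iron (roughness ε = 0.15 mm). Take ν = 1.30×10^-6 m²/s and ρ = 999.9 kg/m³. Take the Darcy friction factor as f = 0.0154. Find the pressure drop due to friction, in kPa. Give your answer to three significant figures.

V = 4Q/(πD²) = 4·0.796/(π·0.529²) = 3.622 m/s
h_f = f(L/D)V²/(2g) = 0.01540·(1480/0.529)·3.622²/(2·9.81) = 28.80 m
Δp = ρg·h_f = 999.9·9.81·28.80 = 282.5 kPa

Δp ≈ 283 kPa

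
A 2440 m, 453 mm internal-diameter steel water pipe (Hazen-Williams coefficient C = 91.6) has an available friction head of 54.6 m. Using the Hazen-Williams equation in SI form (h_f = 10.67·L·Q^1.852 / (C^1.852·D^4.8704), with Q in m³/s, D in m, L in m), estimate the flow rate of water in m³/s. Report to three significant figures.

Q ≈ 0.409 m³/s

Rearranging: Q = [h_f·C^1.852·D^4.8704 / (10.67·L)]^(1/1.852)
Q = [54.6·91.6^1.852·0.453^4.8704 / (10.67·2440)]^0.540 = 0.4086 m³/s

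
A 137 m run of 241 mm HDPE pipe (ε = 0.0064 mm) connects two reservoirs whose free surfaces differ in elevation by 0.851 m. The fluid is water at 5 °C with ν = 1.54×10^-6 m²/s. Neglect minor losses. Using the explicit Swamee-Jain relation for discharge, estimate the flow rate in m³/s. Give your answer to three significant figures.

Q ≈ 0.0625 m³/s

Swamee-Jain (Type II): Q = -0.965·√(gD⁵h_f/L)·ln[ε/(3.7D) + √(3.17ν²L/(gD³h_f))]
√(gD⁵h_f/L) = √(9.81·0.241⁵·0.851/137) = 0.007039
ε/(3.7D) = 7.18×10^-6; √(3.17ν²L/(gD³h_f)) = 9.39×10^-5
Q = -0.965·0.007039·ln(1.011×10^-4) = 0.06249 m³/s
Check: V = 1.37 m/s, Re = 2.14×10^5, f = 0.01558, h_f = 0.847 m ≈ 0.851 m ✓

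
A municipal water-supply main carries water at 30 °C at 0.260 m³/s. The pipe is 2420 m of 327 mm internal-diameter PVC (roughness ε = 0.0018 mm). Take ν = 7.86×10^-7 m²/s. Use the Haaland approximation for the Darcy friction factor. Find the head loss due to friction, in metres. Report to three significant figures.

V = 4Q/(πD²) = 4·0.260/(π·0.327²) = 3.096 m/s
Re = VD/ν = 3.096·0.327/7.86×10^-7 = 1.29×10^6 → turbulent
ε/D = 0.0018/327 = 5.50×10^-6
Haaland: f = 0.01122
h_f = f(L/D)V²/(2g) = 0.01122·(2420/0.327)·3.096²/(2·9.81) = 40.57 m

h_f ≈ 40.6 m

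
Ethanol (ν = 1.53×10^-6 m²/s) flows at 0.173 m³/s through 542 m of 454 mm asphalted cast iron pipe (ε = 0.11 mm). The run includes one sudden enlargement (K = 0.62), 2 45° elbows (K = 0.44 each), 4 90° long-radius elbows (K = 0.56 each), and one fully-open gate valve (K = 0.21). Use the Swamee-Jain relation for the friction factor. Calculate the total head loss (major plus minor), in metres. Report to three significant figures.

H_L ≈ 1.38 m

V = 4Q/(πD²) = 1.069 m/s; V²/2g = 0.05821 m
Re = 3.17×10^5, ε/D = 2.42×10^-4 → f = 0.01655 (Swamee-Jain)
Major: h_f = f(L/D)·V²/2g = 0.01655·1194·0.05821 = 1.150 m
Minor: ΣK = 3.95; h_m = ΣK·V²/2g = 0.2299 m
Total H_L = 1.150 + 0.2299 = 1.380 m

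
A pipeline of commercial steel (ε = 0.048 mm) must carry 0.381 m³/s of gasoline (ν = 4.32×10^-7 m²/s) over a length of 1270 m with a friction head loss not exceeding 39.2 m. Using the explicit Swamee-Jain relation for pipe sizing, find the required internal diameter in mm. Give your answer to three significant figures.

Swamee-Jain (Type III): D = 0.66·[ε^1.25·(LQ²/(gh_f))^4.75 + ν·Q^9.4·(L/(gh_f))^5.2]^0.04
LQ²/(gh_f) = 0.4794; L/(gh_f) = 3.303
Term 1 = ε^1.25·(…)^4.75 = 1.22×10^-7; Term 2 = ν·Q^9.4·(…)^5.2 = 2.48×10^-8
D = 0.66·(1.22×10^-7 + 2.48×10^-8)^0.04 = 0.3517 m = 352 mm
Check: V = 3.92 m/s, Re = 3.19×10^6, f = 0.01323, h_f = 37.4 m ≈ 39.2 m ✓

D ≈ 352 mm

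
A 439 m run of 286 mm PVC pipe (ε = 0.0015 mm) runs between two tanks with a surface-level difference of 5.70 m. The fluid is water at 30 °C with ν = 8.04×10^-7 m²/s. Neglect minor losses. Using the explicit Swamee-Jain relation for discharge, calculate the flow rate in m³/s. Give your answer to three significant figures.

Q ≈ 0.158 m³/s

Swamee-Jain (Type II): Q = -0.965·√(gD⁵h_f/L)·ln[ε/(3.7D) + √(3.17ν²L/(gD³h_f))]
√(gD⁵h_f/L) = √(9.81·0.286⁵·5.70/439) = 0.01561
ε/(3.7D) = 1.42×10^-6; √(3.17ν²L/(gD³h_f)) = 2.62×10^-5
Q = -0.965·0.01561·ln(2.764×10^-5) = 0.1581 m³/s
Check: V = 2.46 m/s, Re = 8.76×10^5, f = 0.01199, h_f = 5.68 m ≈ 5.70 m ✓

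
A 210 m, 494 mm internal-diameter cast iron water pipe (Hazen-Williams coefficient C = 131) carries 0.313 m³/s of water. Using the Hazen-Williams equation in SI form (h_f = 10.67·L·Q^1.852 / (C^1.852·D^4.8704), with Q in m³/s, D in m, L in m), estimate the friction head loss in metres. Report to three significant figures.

h_f ≈ 0.970 m

h_f = 10.67·210·0.313^1.852 / (131^1.852·0.494^4.8704) = 0.9697 m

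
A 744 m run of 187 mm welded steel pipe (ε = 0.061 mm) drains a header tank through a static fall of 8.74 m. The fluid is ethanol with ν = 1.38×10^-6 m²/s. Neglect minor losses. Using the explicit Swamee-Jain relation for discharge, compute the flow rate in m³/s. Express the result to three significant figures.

Swamee-Jain (Type II): Q = -0.965·√(gD⁵h_f/L)·ln[ε/(3.7D) + √(3.17ν²L/(gD³h_f))]
√(gD⁵h_f/L) = √(9.81·0.187⁵·8.74/744) = 0.005133
ε/(3.7D) = 8.82×10^-5; √(3.17ν²L/(gD³h_f)) = 8.95×10^-5
Q = -0.965·0.005133·ln(1.777×10^-4) = 0.04278 m³/s
Check: V = 1.56 m/s, Re = 2.11×10^5, f = 0.01785, h_f = 8.78 m ≈ 8.74 m ✓

Q ≈ 0.0428 m³/s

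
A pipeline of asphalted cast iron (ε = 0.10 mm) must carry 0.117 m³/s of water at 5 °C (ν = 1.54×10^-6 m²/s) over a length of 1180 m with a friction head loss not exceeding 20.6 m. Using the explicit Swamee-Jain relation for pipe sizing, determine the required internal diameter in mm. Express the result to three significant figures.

Swamee-Jain (Type III): D = 0.66·[ε^1.25·(LQ²/(gh_f))^4.75 + ν·Q^9.4·(L/(gh_f))^5.2]^0.04
LQ²/(gh_f) = 0.07993; L/(gh_f) = 5.839
Term 1 = ε^1.25·(…)^4.75 = 6.14×10^-11; Term 2 = ν·Q^9.4·(…)^5.2 = 2.59×10^-11
D = 0.66·(6.14×10^-11 + 2.59×10^-11)^0.04 = 0.2613 m = 261 mm
Check: V = 2.18 m/s, Re = 3.70×10^5, f = 0.01733, h_f = 19.0 m ≈ 20.6 m ✓

D ≈ 261 mm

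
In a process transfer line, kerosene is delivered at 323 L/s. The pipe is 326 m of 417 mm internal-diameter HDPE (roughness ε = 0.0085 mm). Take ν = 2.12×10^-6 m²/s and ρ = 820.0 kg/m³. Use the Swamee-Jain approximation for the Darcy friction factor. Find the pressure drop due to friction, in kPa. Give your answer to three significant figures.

V = 4Q/(πD²) = 4·0.323/(π·0.417²) = 2.365 m/s
Re = VD/ν = 2.365·0.417/2.12×10^-6 = 4.65×10^5 → turbulent
ε/D = 0.0085/417 = 2.04×10^-5
Swamee-Jain: f = 0.01357
h_f = f(L/D)V²/(2g) = 0.01357·(326/0.417)·2.365²/(2·9.81) = 3.024 m
Δp = ρg·h_f = 820.0·9.81·3.024 = 24.33 kPa

Δp ≈ 24.3 kPa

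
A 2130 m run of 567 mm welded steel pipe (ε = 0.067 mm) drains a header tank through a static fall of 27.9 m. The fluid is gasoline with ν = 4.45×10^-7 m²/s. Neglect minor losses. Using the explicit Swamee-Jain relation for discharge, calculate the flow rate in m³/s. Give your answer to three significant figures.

Swamee-Jain (Type II): Q = -0.965·√(gD⁵h_f/L)·ln[ε/(3.7D) + √(3.17ν²L/(gD³h_f))]
√(gD⁵h_f/L) = √(9.81·0.567⁵·27.9/2130) = 0.08678
ε/(3.7D) = 3.19×10^-5; √(3.17ν²L/(gD³h_f)) = 5.18×10^-6
Q = -0.965·0.08678·ln(3.711×10^-5) = 0.8543 m³/s
Check: V = 3.38 m/s, Re = 4.31×10^6, f = 0.01280, h_f = 28.1 m ≈ 27.9 m ✓

Q ≈ 0.854 m³/s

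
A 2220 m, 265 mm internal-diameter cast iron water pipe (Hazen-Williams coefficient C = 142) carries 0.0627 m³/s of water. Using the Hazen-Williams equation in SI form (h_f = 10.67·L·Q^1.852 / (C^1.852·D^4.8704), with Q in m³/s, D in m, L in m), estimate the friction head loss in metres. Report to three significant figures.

h_f = 10.67·2220·0.0627^1.852 / (142^1.852·0.265^4.8704) = 9.333 m

h_f ≈ 9.33 m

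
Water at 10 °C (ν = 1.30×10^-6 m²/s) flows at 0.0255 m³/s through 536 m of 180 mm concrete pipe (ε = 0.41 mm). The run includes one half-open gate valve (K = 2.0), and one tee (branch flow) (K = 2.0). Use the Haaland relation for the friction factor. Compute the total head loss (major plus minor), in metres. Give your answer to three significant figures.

V = 4Q/(πD²) = 1.002 m/s; V²/2g = 0.05118 m
Re = 1.39×10^5, ε/D = 0.00228 → f = 0.02532 (Haaland)
Major: h_f = f(L/D)·V²/2g = 0.02532·2978·0.05118 = 3.859 m
Minor: ΣK = 4.00; h_m = ΣK·V²/2g = 0.2047 m
Total H_L = 3.859 + 0.2047 = 4.064 m

H_L ≈ 4.06 m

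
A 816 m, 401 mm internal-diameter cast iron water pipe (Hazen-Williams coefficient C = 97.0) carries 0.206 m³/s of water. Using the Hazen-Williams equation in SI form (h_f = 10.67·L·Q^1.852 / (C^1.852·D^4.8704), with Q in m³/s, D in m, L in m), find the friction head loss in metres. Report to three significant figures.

h_f ≈ 8.37 m

h_f = 10.67·816·0.206^1.852 / (97.0^1.852·0.401^4.8704) = 8.365 m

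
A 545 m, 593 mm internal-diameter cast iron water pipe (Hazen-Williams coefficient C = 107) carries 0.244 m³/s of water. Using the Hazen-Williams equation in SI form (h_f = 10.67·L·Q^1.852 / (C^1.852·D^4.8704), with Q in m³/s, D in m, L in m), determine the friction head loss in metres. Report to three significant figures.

h_f ≈ 0.948 m

h_f = 10.67·545·0.244^1.852 / (107^1.852·0.593^4.8704) = 0.9482 m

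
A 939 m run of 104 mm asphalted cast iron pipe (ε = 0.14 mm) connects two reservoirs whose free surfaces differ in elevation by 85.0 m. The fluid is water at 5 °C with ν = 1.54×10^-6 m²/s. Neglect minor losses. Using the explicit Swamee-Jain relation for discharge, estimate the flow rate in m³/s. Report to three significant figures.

Q ≈ 0.0244 m³/s

Swamee-Jain (Type II): Q = -0.965·√(gD⁵h_f/L)·ln[ε/(3.7D) + √(3.17ν²L/(gD³h_f))]
√(gD⁵h_f/L) = √(9.81·0.104⁵·85.0/939) = 0.003287
ε/(3.7D) = 3.64×10^-4; √(3.17ν²L/(gD³h_f)) = 8.68×10^-5
Q = -0.965·0.003287·ln(4.506×10^-4) = 0.02444 m³/s
Check: V = 2.88 m/s, Re = 1.94×10^5, f = 0.02249, h_f = 85.7 m ≈ 85.0 m ✓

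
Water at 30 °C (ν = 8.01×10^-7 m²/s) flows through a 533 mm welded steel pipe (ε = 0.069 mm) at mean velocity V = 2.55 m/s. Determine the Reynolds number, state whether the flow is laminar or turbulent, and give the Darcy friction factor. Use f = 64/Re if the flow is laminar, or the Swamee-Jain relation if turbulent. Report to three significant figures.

Re = VD/ν = 2.550·0.533/8.01×10^-7 = 1.70×10^6
Re > 4000 → turbulent; ε/D = 1.29×10^-4
Swamee-Jain: f = 0.01347

Re ≈ 1.70×10^6; turbulent; f ≈ 0.0135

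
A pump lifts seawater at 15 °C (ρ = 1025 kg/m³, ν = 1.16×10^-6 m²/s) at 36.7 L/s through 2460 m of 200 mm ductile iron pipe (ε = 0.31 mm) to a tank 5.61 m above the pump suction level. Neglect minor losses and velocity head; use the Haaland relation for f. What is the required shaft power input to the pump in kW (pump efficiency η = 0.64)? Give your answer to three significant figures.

P_shaft ≈ 14.5 kW

V = 4Q/(πD²) = 1.168 m/s; Re = 2.01×10^5; ε/D = 0.00155; f = 0.02288
h_f = f(L/D)V²/2g = 19.57 m
Total head H = z + h_f = 5.61 + 19.57 = 25.18 m
P_hyd = ρgQH = 1025·9.81·0.0367·25.18 = 9.293 kW
P_shaft = P_hyd/η = 9.293/0.64 = 14.52 kW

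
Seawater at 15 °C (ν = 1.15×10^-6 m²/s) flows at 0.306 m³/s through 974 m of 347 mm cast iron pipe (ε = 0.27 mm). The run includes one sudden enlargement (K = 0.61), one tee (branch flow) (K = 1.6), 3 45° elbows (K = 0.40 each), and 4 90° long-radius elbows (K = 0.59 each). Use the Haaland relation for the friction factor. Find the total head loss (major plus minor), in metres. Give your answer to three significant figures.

V = 4Q/(πD²) = 3.236 m/s; V²/2g = 0.5336 m
Re = 9.76×10^5, ε/D = 7.78×10^-4 → f = 0.01885 (Haaland)
Major: h_f = f(L/D)·V²/2g = 0.01885·2807·0.5336 = 28.24 m
Minor: ΣK = 5.77; h_m = ΣK·V²/2g = 3.079 m
Total H_L = 28.24 + 3.079 = 31.32 m

H_L ≈ 31.3 m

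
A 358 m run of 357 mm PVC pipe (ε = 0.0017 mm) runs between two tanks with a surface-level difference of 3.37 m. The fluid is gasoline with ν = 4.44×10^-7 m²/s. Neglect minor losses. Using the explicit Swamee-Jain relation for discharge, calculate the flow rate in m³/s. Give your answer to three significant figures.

Q ≈ 0.250 m³/s

Swamee-Jain (Type II): Q = -0.965·√(gD⁵h_f/L)·ln[ε/(3.7D) + √(3.17ν²L/(gD³h_f))]
√(gD⁵h_f/L) = √(9.81·0.357⁵·3.37/358) = 0.02314
ε/(3.7D) = 1.29×10^-6; √(3.17ν²L/(gD³h_f)) = 1.22×10^-5
Q = -0.965·0.02314·ln(1.348×10^-5) = 0.2504 m³/s
Check: V = 2.50 m/s, Re = 2.01×10^6, f = 0.01054, h_f = 3.37 m ≈ 3.37 m ✓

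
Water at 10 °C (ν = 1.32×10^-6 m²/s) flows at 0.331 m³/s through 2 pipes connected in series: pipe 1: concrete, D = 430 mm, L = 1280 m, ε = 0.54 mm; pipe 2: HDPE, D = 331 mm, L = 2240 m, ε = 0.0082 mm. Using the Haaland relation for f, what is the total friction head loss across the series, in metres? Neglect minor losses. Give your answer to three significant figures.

Pipe 1: V = 2.279 m/s, Re = 7.42×10^5, ε/D = 0.00126, f = 0.02112, h_1 = f(L/D)V²/2g = 16.64 m
Pipe 2: V = 3.847 m/s, Re = 9.65×10^5, ε/D = 2.48×10^-5, f = 0.01211, h_2 = f(L/D)V²/2g = 61.82 m
Series → Q common, losses add: H = Σh = 78.47 m

H ≈ 78.5 m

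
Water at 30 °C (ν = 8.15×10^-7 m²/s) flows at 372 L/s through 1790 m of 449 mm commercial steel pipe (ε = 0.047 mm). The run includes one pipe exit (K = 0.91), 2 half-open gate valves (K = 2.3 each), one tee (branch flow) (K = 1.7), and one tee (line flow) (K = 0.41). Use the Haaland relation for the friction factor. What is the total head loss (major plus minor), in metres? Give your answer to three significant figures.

V = 4Q/(πD²) = 2.349 m/s; V²/2g = 0.2813 m
Re = 1.29×10^6, ε/D = 1.05×10^-4 → f = 0.01315 (Haaland)
Major: h_f = f(L/D)·V²/2g = 0.01315·3987·0.2813 = 14.74 m
Minor: ΣK = 7.62; h_m = ΣK·V²/2g = 2.144 m
Total H_L = 14.74 + 2.144 = 16.89 m

H_L ≈ 16.9 m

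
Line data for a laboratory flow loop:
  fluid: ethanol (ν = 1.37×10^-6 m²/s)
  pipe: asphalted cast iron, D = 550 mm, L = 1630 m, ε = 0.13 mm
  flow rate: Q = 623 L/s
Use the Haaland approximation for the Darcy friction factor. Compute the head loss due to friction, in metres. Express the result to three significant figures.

V = 4Q/(πD²) = 4·0.623/(π·0.550²) = 2.622 m/s
Re = VD/ν = 2.622·0.550/1.37×10^-6 = 1.05×10^6 → turbulent
ε/D = 0.13/550 = 2.36×10^-4
Haaland: f = 0.01495
h_f = f(L/D)V²/(2g) = 0.01495·(1630/0.550)·2.622²/(2·9.81) = 15.53 m

h_f ≈ 15.5 m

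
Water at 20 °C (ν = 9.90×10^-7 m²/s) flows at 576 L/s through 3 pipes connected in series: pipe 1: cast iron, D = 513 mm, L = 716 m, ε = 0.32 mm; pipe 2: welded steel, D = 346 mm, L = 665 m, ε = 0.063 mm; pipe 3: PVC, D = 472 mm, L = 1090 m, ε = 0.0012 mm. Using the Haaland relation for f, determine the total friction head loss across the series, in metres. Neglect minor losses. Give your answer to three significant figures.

Pipe 1: V = 2.787 m/s, Re = 1.44×10^6, ε/D = 6.24×10^-4, f = 0.01786, h_1 = f(L/D)V²/2g = 9.865 m
Pipe 2: V = 6.126 m/s, Re = 2.14×10^6, ε/D = 1.82×10^-4, f = 0.01395, h_2 = f(L/D)V²/2g = 51.27 m
Pipe 3: V = 3.292 m/s, Re = 1.57×10^6, ε/D = 2.54×10^-6, f = 0.01081, h_3 = f(L/D)V²/2g = 13.79 m
Series → Q common, losses add: H = Σh = 74.92 m

H ≈ 74.9 m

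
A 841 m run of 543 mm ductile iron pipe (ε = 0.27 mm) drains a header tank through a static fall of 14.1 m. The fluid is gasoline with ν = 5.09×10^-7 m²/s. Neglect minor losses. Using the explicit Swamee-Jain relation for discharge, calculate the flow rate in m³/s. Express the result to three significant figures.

Q ≈ 0.755 m³/s

Swamee-Jain (Type II): Q = -0.965·√(gD⁵h_f/L)·ln[ε/(3.7D) + √(3.17ν²L/(gD³h_f))]
√(gD⁵h_f/L) = √(9.81·0.543⁵·14.1/841) = 0.08811
ε/(3.7D) = 1.34×10^-4; √(3.17ν²L/(gD³h_f)) = 5.58×10^-6
Q = -0.965·0.08811·ln(1.400×10^-4) = 0.7546 m³/s
Check: V = 3.26 m/s, Re = 3.48×10^6, f = 0.01688, h_f = 14.1 m ≈ 14.1 m ✓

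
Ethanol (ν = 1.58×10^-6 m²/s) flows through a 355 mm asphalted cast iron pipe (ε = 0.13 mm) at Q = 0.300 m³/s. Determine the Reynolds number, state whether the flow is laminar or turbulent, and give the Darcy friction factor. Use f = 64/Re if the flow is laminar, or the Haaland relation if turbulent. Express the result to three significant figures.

V = 4Q/(πD²) = 3.031 m/s
Re = VD/ν = 3.031·0.355/1.58×10^-6 = 6.81×10^5
Re > 4000 → turbulent; ε/D = 3.66×10^-4
Haaland: f = 0.01641

Re ≈ 6.81×10^5; turbulent; f ≈ 0.0164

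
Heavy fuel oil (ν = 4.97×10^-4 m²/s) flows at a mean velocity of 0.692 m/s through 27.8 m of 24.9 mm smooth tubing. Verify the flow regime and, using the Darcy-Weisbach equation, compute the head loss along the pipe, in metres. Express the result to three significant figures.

h_f ≈ 50.3 m

Re = VD/ν = 0.692·0.02490/4.97×10^-4 = 34.7 → laminar (Re < 2300)
f = 64/Re = 1.846
h_f = f(L/D)V²/(2g) = 1.846·(27.8/0.02490)·0.692²/(2·9.81) = 50.30 m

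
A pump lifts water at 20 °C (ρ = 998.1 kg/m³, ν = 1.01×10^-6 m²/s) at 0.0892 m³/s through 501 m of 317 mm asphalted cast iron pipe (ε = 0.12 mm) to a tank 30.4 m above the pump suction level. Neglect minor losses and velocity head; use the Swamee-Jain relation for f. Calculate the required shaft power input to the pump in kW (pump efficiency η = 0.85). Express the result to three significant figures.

P_shaft ≈ 33.1 kW

V = 4Q/(πD²) = 1.130 m/s; Re = 3.55×10^5; ε/D = 3.79×10^-4; f = 0.01736
h_f = f(L/D)V²/2g = 1.786 m
Total head H = z + h_f = 30.4 + 1.786 = 32.19 m
P_hyd = ρgQH = 998.1·9.81·0.0892·32.19 = 28.11 kW
P_shaft = P_hyd/η = 28.11/0.85 = 33.07 kW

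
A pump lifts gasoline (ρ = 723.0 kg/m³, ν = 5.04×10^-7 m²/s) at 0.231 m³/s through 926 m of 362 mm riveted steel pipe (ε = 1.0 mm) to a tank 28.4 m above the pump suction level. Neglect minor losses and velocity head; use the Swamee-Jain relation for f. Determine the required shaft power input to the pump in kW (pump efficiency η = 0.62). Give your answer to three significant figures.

V = 4Q/(πD²) = 2.244 m/s; Re = 1.61×10^6; ε/D = 0.00276; f = 0.02571
h_f = f(L/D)V²/2g = 16.89 m
Total head H = z + h_f = 28.4 + 16.89 = 45.29 m
P_hyd = ρgQH = 723.0·9.81·0.231·45.29 = 74.20 kW
P_shaft = P_hyd/η = 74.20/0.62 = 119.7 kW

P_shaft ≈ 120 kW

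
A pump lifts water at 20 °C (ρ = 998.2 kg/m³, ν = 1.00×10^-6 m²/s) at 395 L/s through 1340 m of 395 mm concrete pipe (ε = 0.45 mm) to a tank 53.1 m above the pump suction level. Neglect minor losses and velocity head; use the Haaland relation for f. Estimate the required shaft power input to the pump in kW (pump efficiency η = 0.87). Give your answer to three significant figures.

V = 4Q/(πD²) = 3.223 m/s; Re = 1.27×10^6; ε/D = 0.00114; f = 0.02051
h_f = f(L/D)V²/2g = 36.84 m
Total head H = z + h_f = 53.1 + 36.84 = 89.94 m
P_hyd = ρgQH = 998.2·9.81·0.395·89.94 = 347.9 kW
P_shaft = P_hyd/η = 347.9/0.87 = 399.9 kW

P_shaft ≈ 400 kW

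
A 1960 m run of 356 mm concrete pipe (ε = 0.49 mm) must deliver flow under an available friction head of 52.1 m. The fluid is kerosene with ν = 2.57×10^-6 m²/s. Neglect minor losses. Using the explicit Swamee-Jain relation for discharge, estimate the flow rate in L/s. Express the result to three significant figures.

Swamee-Jain (Type II): Q = -0.965·√(gD⁵h_f/L)·ln[ε/(3.7D) + √(3.17ν²L/(gD³h_f))]
√(gD⁵h_f/L) = √(9.81·0.356⁵·52.1/1960) = 0.03861
ε/(3.7D) = 3.72×10^-4; √(3.17ν²L/(gD³h_f)) = 4.22×10^-5
Q = -0.965·0.03861·ln(4.142×10^-4) = 0.2902 m³/s
Check: V = 2.92 m/s, Re = 4.04×10^5, f = 0.02197, h_f = 52.4 m ≈ 52.1 m ✓

Q ≈ 290 L/s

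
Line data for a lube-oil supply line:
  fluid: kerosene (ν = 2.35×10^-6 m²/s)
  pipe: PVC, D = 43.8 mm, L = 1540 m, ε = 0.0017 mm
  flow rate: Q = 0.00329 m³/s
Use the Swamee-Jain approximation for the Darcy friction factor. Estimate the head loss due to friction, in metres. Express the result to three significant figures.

V = 4Q/(πD²) = 4·0.00329/(π·0.0438²) = 2.184 m/s
Re = VD/ν = 2.184·0.0438/2.35×10^-6 = 4.07×10^4 → turbulent
ε/D = 0.0017/43.8 = 3.88×10^-5
Swamee-Jain: f = 0.02190
h_f = f(L/D)V²/(2g) = 0.02190·(1540/0.0438)·2.184²/(2·9.81) = 187.1 m

h_f ≈ 187 m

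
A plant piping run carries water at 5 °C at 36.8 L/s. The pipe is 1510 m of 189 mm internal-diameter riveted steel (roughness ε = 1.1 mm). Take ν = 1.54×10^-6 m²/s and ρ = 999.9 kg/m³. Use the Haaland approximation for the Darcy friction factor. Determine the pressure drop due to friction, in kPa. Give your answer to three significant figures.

Δp ≈ 222 kPa

V = 4Q/(πD²) = 4·0.0368/(π·0.189²) = 1.312 m/s
Re = VD/ν = 1.312·0.189/1.54×10^-6 = 1.61×10^5 → turbulent
ε/D = 1.1/189 = 0.00582
Haaland: f = 0.03236
h_f = f(L/D)V²/(2g) = 0.03236·(1510/0.189)·1.312²/(2·9.81) = 22.67 m
Δp = ρg·h_f = 999.9·9.81·22.67 = 222.4 kPa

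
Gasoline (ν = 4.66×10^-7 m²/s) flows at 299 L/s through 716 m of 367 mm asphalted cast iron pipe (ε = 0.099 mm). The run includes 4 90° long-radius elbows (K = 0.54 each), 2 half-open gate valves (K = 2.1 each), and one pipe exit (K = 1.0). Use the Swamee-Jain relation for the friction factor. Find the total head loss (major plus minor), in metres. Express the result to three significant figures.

V = 4Q/(πD²) = 2.827 m/s; V²/2g = 0.4072 m
Re = 2.23×10^6, ε/D = 2.70×10^-4 → f = 0.01505 (Swamee-Jain)
Major: h_f = f(L/D)·V²/2g = 0.01505·1951·0.4072 = 11.96 m
Minor: ΣK = 7.36; h_m = ΣK·V²/2g = 2.997 m
Total H_L = 11.96 + 2.997 = 14.95 m

H_L ≈ 15.0 m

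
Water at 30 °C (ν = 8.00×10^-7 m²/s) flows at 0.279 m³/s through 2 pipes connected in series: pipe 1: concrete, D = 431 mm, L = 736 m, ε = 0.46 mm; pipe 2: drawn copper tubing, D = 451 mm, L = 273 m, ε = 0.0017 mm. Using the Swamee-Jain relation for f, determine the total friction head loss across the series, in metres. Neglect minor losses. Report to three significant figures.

H ≈ 7.57 m

Pipe 1: V = 1.912 m/s, Re = 1.03×10^6, ε/D = 0.00107, f = 0.02032, h_1 = f(L/D)V²/2g = 6.467 m
Pipe 2: V = 1.746 m/s, Re = 9.85×10^5, ε/D = 3.77×10^-6, f = 0.01173, h_2 = f(L/D)V²/2g = 1.104 m
Series → Q common, losses add: H = Σh = 7.571 m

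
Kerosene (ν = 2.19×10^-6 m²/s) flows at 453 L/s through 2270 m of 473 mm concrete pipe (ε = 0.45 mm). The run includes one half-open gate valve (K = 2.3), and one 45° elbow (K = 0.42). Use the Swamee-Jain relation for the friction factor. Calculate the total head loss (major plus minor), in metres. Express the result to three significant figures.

V = 4Q/(πD²) = 2.578 m/s; V²/2g = 0.3387 m
Re = 5.57×10^5, ε/D = 9.51×10^-4 → f = 0.02007 (Swamee-Jain)
Major: h_f = f(L/D)·V²/2g = 0.02007·4799·0.3387 = 32.64 m
Minor: ΣK = 2.72; h_m = ΣK·V²/2g = 0.9214 m
Total H_L = 32.64 + 0.9214 = 33.56 m

H_L ≈ 33.6 m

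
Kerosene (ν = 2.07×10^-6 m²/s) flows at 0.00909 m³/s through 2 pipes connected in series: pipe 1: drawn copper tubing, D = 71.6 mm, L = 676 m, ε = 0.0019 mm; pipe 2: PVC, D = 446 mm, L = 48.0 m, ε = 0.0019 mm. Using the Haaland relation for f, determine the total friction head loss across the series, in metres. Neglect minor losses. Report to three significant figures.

H ≈ 46.3 m

Pipe 1: V = 2.258 m/s, Re = 7.81×10^4, ε/D = 2.65×10^-5, f = 0.01887, h_1 = f(L/D)V²/2g = 46.28 m
Pipe 2: V = 0.05818 m/s, Re = 1.25×10^4, ε/D = 4.26×10^-6, f = 0.02906, h_2 = f(L/D)V²/2g = 5.396×10^-4 m
Series → Q common, losses add: H = Σh = 46.28 m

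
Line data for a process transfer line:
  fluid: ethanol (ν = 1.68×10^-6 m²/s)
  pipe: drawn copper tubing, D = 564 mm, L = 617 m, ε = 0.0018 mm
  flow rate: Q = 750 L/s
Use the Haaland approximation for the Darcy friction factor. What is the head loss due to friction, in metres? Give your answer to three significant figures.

V = 4Q/(πD²) = 4·0.750/(π·0.564²) = 3.002 m/s
Re = VD/ν = 3.002·0.564/1.68×10^-6 = 1.01×10^6 → turbulent
ε/D = 0.0018/564 = 3.19×10^-6
Haaland: f = 0.01162
h_f = f(L/D)V²/(2g) = 0.01162·(617/0.564)·3.002²/(2·9.81) = 5.841 m

h_f ≈ 5.84 m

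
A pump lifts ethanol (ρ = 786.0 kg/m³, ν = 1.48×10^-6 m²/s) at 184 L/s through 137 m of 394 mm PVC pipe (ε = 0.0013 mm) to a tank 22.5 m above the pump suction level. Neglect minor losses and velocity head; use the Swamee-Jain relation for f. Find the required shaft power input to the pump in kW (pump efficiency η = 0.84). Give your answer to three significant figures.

V = 4Q/(πD²) = 1.509 m/s; Re = 4.02×10^5; ε/D = 3.30×10^-6; f = 0.01366
h_f = f(L/D)V²/2g = 0.5516 m
Total head H = z + h_f = 22.5 + 0.5516 = 23.05 m
P_hyd = ρgQH = 786.0·9.81·0.184·23.05 = 32.70 kW
P_shaft = P_hyd/η = 32.70/0.84 = 38.93 kW

P_shaft ≈ 38.9 kW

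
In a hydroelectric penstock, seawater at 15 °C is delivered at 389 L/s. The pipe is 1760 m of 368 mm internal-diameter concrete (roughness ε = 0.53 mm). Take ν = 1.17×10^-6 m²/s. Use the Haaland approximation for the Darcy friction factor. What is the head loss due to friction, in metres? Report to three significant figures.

h_f ≈ 70.8 m

V = 4Q/(πD²) = 4·0.389/(π·0.368²) = 3.657 m/s
Re = VD/ν = 3.657·0.368/1.17×10^-6 = 1.15×10^6 → turbulent
ε/D = 0.53/368 = 0.00144
Haaland: f = 0.02172
h_f = f(L/D)V²/(2g) = 0.02172·(1760/0.368)·3.657²/(2·9.81) = 70.83 m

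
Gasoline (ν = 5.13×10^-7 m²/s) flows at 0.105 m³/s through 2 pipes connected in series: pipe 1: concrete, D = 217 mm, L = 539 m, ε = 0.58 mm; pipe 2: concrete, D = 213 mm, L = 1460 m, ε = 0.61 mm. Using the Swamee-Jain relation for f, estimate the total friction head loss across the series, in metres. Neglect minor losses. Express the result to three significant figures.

Pipe 1: V = 2.839 m/s, Re = 1.20×10^6, ε/D = 0.00267, f = 0.02552, h_1 = f(L/D)V²/2g = 26.04 m
Pipe 2: V = 2.947 m/s, Re = 1.22×10^6, ε/D = 0.00286, f = 0.02600, h_2 = f(L/D)V²/2g = 78.88 m
Series → Q common, losses add: H = Σh = 104.9 m

H ≈ 105 m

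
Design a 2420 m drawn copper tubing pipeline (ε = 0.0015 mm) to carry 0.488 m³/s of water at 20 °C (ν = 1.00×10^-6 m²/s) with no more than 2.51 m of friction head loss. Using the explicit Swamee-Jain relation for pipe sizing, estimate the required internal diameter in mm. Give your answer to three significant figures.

D ≈ 753 mm

Swamee-Jain (Type III): D = 0.66·[ε^1.25·(LQ²/(gh_f))^4.75 + ν·Q^9.4·(L/(gh_f))^5.2]^0.04
LQ²/(gh_f) = 23.41; L/(gh_f) = 98.28
Term 1 = ε^1.25·(…)^4.75 = 0.168; Term 2 = ν·Q^9.4·(…)^5.2 = 27.0
D = 0.66·(0.168 + 27.0)^0.04 = 0.7532 m = 753 mm
Check: V = 1.10 m/s, Re = 8.25×10^5, f = 0.01204, h_f = 2.36 m ≈ 2.51 m ✓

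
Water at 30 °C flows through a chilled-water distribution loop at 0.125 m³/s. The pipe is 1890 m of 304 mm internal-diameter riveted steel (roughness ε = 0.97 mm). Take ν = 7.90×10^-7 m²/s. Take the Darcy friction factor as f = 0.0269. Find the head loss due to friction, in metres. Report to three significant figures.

V = 4Q/(πD²) = 4·0.125/(π·0.304²) = 1.722 m/s
h_f = f(L/D)V²/(2g) = 0.02690·(1890/0.304)·1.722²/(2·9.81) = 25.28 m

h_f ≈ 25.3 m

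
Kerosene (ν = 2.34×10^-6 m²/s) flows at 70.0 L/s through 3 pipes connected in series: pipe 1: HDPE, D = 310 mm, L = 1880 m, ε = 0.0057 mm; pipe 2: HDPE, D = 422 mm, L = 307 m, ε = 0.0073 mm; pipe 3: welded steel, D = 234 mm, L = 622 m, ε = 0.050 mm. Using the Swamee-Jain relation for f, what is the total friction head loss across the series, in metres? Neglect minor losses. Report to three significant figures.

H ≈ 11.1 m

Pipe 1: V = 0.9274 m/s, Re = 1.23×10^5, ε/D = 1.84×10^-5, f = 0.01724, h_1 = f(L/D)V²/2g = 4.585 m
Pipe 2: V = 0.5005 m/s, Re = 9.03×10^4, ε/D = 1.73×10^-5, f = 0.01835, h_2 = f(L/D)V²/2g = 0.1704 m
Pipe 3: V = 1.628 m/s, Re = 1.63×10^5, ε/D = 2.14×10^-4, f = 0.01771, h_3 = f(L/D)V²/2g = 6.356 m
Series → Q common, losses add: H = Σh = 11.11 m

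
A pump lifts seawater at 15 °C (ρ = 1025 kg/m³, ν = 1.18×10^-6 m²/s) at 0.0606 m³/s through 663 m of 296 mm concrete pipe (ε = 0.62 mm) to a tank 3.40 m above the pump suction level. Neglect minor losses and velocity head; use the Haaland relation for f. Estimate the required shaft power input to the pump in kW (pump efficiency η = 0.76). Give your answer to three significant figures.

V = 4Q/(πD²) = 0.8806 m/s; Re = 2.21×10^5; ε/D = 0.00209; f = 0.02445
h_f = f(L/D)V²/2g = 2.165 m
Total head H = z + h_f = 3.40 + 2.165 = 5.565 m
P_hyd = ρgQH = 1025·9.81·0.0606·5.565 = 3.391 kW
P_shaft = P_hyd/η = 3.391/0.76 = 4.462 kW

P_shaft ≈ 4.46 kW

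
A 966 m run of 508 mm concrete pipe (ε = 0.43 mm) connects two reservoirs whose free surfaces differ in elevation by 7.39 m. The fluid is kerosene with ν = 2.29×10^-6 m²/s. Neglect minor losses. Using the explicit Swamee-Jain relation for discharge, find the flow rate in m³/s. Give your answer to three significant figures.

Q ≈ 0.400 m³/s

Swamee-Jain (Type II): Q = -0.965·√(gD⁵h_f/L)·ln[ε/(3.7D) + √(3.17ν²L/(gD³h_f))]
√(gD⁵h_f/L) = √(9.81·0.508⁵·7.39/966) = 0.05039
ε/(3.7D) = 2.29×10^-4; √(3.17ν²L/(gD³h_f)) = 4.11×10^-5
Q = -0.965·0.05039·ln(2.699×10^-4) = 0.3996 m³/s
Check: V = 1.97 m/s, Re = 4.37×10^5, f = 0.01975, h_f = 7.44 m ≈ 7.39 m ✓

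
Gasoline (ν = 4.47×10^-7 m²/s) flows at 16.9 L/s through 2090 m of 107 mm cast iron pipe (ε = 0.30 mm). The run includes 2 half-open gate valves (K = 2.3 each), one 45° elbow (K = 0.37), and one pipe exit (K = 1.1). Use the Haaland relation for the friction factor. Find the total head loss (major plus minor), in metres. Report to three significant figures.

V = 4Q/(πD²) = 1.879 m/s; V²/2g = 0.1800 m
Re = 4.50×10^5, ε/D = 0.00280 → f = 0.02601 (Haaland)
Major: h_f = f(L/D)·V²/2g = 0.02601·19533·0.1800 = 91.47 m
Minor: ΣK = 6.07; h_m = ΣK·V²/2g = 1.093 m
Total H_L = 91.47 + 1.093 = 92.56 m

H_L ≈ 92.6 m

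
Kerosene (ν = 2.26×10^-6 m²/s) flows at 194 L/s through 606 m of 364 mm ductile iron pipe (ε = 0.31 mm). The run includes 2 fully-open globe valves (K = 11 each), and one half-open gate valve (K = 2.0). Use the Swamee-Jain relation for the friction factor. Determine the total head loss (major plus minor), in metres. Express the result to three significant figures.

H_L ≈ 10.2 m

V = 4Q/(πD²) = 1.864 m/s; V²/2g = 0.1771 m
Re = 3.00×10^5, ε/D = 8.52×10^-4 → f = 0.02010 (Swamee-Jain)
Major: h_f = f(L/D)·V²/2g = 0.02010·1665·0.1771 = 5.929 m
Minor: ΣK = 24.0; h_m = ΣK·V²/2g = 4.251 m
Total H_L = 5.929 + 4.251 = 10.18 m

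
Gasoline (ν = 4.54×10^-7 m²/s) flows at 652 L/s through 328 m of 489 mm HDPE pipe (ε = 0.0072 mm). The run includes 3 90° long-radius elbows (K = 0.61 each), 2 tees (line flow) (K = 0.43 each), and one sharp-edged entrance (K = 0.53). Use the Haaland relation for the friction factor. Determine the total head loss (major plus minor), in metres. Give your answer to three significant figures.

V = 4Q/(πD²) = 3.472 m/s; V²/2g = 0.6143 m
Re = 3.74×10^6, ε/D = 1.47×10^-5 → f = 0.01004 (Haaland)
Major: h_f = f(L/D)·V²/2g = 0.01004·670.8·0.6143 = 4.138 m
Minor: ΣK = 3.22; h_m = ΣK·V²/2g = 1.978 m
Total H_L = 4.138 + 1.978 = 6.116 m

H_L ≈ 6.12 m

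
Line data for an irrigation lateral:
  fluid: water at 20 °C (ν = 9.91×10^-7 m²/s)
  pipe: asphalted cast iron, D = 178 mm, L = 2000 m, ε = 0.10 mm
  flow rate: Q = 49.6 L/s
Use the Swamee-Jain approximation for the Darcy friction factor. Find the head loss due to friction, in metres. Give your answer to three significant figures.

h_f ≈ 42.0 m

V = 4Q/(πD²) = 4·0.0496/(π·0.178²) = 1.993 m/s
Re = VD/ν = 1.993·0.178/9.91×10^-7 = 3.58×10^5 → turbulent
ε/D = 0.10/178 = 5.62×10^-4
Swamee-Jain: f = 0.01847
h_f = f(L/D)V²/(2g) = 0.01847·(2000/0.178)·1.993²/(2·9.81) = 42.02 m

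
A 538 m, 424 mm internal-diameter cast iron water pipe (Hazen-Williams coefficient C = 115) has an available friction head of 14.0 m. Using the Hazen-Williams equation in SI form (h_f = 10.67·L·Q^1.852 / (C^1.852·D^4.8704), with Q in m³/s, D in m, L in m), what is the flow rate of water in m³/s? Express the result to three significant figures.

Q ≈ 0.468 m³/s

Rearranging: Q = [h_f·C^1.852·D^4.8704 / (10.67·L)]^(1/1.852)
Q = [14.0·115^1.852·0.424^4.8704 / (10.67·538)]^0.540 = 0.4677 m³/s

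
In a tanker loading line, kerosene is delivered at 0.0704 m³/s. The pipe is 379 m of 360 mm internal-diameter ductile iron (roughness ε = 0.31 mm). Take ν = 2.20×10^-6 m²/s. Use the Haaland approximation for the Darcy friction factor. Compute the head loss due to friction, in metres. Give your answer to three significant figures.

V = 4Q/(πD²) = 4·0.0704/(π·0.360²) = 0.6916 m/s
Re = VD/ν = 0.6916·0.360/2.20×10^-6 = 1.13×10^5 → turbulent
ε/D = 0.31/360 = 8.61×10^-4
Haaland: f = 0.02122
h_f = f(L/D)V²/(2g) = 0.02122·(379/0.360)·0.6916²/(2·9.81) = 0.5448 m

h_f ≈ 0.545 m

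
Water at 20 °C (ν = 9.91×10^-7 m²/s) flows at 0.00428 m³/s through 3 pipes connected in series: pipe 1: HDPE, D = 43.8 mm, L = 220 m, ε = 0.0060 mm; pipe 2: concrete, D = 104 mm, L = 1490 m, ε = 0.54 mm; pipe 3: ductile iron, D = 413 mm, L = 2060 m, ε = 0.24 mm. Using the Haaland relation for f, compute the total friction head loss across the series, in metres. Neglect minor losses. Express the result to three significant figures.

Pipe 1: V = 2.841 m/s, Re = 1.26×10^5, ε/D = 1.37×10^-4, f = 0.01772, h_1 = f(L/D)V²/2g = 36.60 m
Pipe 2: V = 0.5038 m/s, Re = 5.29×10^4, ε/D = 0.00519, f = 0.03231, h_2 = f(L/D)V²/2g = 5.990 m
Pipe 3: V = 0.03195 m/s, Re = 1.33×10^4, ε/D = 5.81×10^-4, f = 0.02944, h_3 = f(L/D)V²/2g = 0.007639 m
Series → Q common, losses add: H = Σh = 42.59 m

H ≈ 42.6 m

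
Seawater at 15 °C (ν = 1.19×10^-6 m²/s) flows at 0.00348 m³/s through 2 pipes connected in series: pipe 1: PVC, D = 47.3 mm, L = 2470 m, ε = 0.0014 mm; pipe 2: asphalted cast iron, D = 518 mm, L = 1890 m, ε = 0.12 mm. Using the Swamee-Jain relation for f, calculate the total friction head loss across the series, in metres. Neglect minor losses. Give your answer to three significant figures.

H ≈ 198 m

Pipe 1: V = 1.980 m/s, Re = 7.87×10^4, ε/D = 2.96×10^-5, f = 0.01895, h_1 = f(L/D)V²/2g = 197.8 m
Pipe 2: V = 0.01651 m/s, Re = 7190, ε/D = 2.32×10^-4, f = 0.03434, h_2 = f(L/D)V²/2g = 0.001741 m
Series → Q common, losses add: H = Σh = 197.8 m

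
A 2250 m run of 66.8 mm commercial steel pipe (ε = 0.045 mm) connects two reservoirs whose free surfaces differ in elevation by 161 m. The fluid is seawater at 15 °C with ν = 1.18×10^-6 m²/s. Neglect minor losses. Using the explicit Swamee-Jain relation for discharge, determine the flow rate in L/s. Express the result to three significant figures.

Swamee-Jain (Type II): Q = -0.965·√(gD⁵h_f/L)·ln[ε/(3.7D) + √(3.17ν²L/(gD³h_f))]
√(gD⁵h_f/L) = √(9.81·0.0668⁵·161/2250) = 9.663×10^-4
ε/(3.7D) = 1.82×10^-4; √(3.17ν²L/(gD³h_f)) = 1.45×10^-4
Q = -0.965·9.663×10^-4·ln(3.273×10^-4) = 0.007483 m³/s
Check: V = 2.14 m/s, Re = 1.21×10^5, f = 0.02071, h_f = 162 m ≈ 161 m ✓

Q ≈ 7.48 L/s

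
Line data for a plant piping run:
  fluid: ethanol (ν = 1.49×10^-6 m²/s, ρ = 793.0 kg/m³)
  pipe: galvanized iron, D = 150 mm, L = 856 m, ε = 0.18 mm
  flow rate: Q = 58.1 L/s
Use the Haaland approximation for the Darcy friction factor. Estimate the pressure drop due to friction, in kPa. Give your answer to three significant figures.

Δp ≈ 520 kPa

V = 4Q/(πD²) = 4·0.0581/(π·0.150²) = 3.288 m/s
Re = VD/ν = 3.288·0.150/1.49×10^-6 = 3.31×10^5 → turbulent
ε/D = 0.18/150 = 0.00120
Haaland: f = 0.02126
h_f = f(L/D)V²/(2g) = 0.02126·(856/0.150)·3.288²/(2·9.81) = 66.85 m
Δp = ρg·h_f = 793.0·9.81·66.85 = 520.0 kPa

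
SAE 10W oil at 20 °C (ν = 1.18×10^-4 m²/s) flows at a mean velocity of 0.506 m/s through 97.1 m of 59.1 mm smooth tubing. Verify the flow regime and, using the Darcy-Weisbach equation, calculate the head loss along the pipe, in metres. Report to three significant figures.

Re = VD/ν = 0.506·0.05910/1.18×10^-4 = 253 → laminar (Re < 2300)
f = 64/Re = 0.2525
h_f = f(L/D)V²/(2g) = 0.2525·(97.1/0.05910)·0.506²/(2·9.81) = 5.414 m

h_f ≈ 5.41 m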